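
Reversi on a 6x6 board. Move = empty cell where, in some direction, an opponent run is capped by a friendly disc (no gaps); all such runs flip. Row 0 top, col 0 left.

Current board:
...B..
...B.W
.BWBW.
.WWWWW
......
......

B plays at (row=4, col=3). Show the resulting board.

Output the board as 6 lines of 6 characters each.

Answer: ...B..
...B.W
.BWBW.
.WBBWW
...B..
......

Derivation:
Place B at (4,3); scan 8 dirs for brackets.
Dir NW: opp run (3,2) capped by B -> flip
Dir N: opp run (3,3) capped by B -> flip
Dir NE: opp run (3,4), next='.' -> no flip
Dir W: first cell '.' (not opp) -> no flip
Dir E: first cell '.' (not opp) -> no flip
Dir SW: first cell '.' (not opp) -> no flip
Dir S: first cell '.' (not opp) -> no flip
Dir SE: first cell '.' (not opp) -> no flip
All flips: (3,2) (3,3)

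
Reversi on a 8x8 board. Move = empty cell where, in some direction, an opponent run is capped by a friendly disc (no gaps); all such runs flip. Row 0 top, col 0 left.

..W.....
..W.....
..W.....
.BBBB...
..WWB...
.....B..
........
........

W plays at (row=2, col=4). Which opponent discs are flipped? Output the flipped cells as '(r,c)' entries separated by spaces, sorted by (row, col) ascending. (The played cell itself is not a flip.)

Dir NW: first cell '.' (not opp) -> no flip
Dir N: first cell '.' (not opp) -> no flip
Dir NE: first cell '.' (not opp) -> no flip
Dir W: first cell '.' (not opp) -> no flip
Dir E: first cell '.' (not opp) -> no flip
Dir SW: opp run (3,3) capped by W -> flip
Dir S: opp run (3,4) (4,4), next='.' -> no flip
Dir SE: first cell '.' (not opp) -> no flip

Answer: (3,3)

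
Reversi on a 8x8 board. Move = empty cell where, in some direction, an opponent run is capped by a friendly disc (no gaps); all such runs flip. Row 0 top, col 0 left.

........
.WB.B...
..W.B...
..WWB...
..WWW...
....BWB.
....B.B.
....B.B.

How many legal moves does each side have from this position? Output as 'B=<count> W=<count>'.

-- B to move --
(0,0): flips 5 -> legal
(0,1): no bracket -> illegal
(0,2): no bracket -> illegal
(1,0): flips 1 -> legal
(1,3): no bracket -> illegal
(2,0): no bracket -> illegal
(2,1): flips 2 -> legal
(2,3): no bracket -> illegal
(3,1): flips 2 -> legal
(3,5): no bracket -> illegal
(4,1): no bracket -> illegal
(4,5): no bracket -> illegal
(4,6): flips 1 -> legal
(5,1): flips 2 -> legal
(5,2): flips 4 -> legal
(5,3): no bracket -> illegal
(6,5): no bracket -> illegal
B mobility = 7
-- W to move --
(0,1): no bracket -> illegal
(0,2): flips 1 -> legal
(0,3): no bracket -> illegal
(0,4): flips 3 -> legal
(0,5): no bracket -> illegal
(1,3): flips 1 -> legal
(1,5): flips 1 -> legal
(2,1): no bracket -> illegal
(2,3): no bracket -> illegal
(2,5): flips 1 -> legal
(3,5): flips 1 -> legal
(4,5): no bracket -> illegal
(4,6): no bracket -> illegal
(4,7): no bracket -> illegal
(5,3): flips 1 -> legal
(5,7): flips 1 -> legal
(6,3): no bracket -> illegal
(6,5): flips 1 -> legal
(6,7): no bracket -> illegal
(7,3): flips 1 -> legal
(7,5): no bracket -> illegal
(7,7): flips 1 -> legal
W mobility = 11

Answer: B=7 W=11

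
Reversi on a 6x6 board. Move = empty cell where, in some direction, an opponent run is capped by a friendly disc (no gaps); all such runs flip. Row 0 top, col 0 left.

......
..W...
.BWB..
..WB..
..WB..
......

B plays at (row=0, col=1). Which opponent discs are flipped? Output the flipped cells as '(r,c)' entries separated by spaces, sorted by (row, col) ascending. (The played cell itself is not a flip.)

Answer: (1,2)

Derivation:
Dir NW: edge -> no flip
Dir N: edge -> no flip
Dir NE: edge -> no flip
Dir W: first cell '.' (not opp) -> no flip
Dir E: first cell '.' (not opp) -> no flip
Dir SW: first cell '.' (not opp) -> no flip
Dir S: first cell '.' (not opp) -> no flip
Dir SE: opp run (1,2) capped by B -> flip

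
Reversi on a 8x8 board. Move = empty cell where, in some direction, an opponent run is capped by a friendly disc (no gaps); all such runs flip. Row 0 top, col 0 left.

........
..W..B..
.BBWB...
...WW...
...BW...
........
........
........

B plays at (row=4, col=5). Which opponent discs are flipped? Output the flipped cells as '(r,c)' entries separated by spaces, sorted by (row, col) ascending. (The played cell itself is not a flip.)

Dir NW: opp run (3,4) (2,3) (1,2), next='.' -> no flip
Dir N: first cell '.' (not opp) -> no flip
Dir NE: first cell '.' (not opp) -> no flip
Dir W: opp run (4,4) capped by B -> flip
Dir E: first cell '.' (not opp) -> no flip
Dir SW: first cell '.' (not opp) -> no flip
Dir S: first cell '.' (not opp) -> no flip
Dir SE: first cell '.' (not opp) -> no flip

Answer: (4,4)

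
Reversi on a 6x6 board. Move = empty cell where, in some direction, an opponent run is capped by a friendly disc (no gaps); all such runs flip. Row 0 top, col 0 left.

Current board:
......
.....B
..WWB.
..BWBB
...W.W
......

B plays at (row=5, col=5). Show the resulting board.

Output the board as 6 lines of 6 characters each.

Answer: ......
.....B
..WWB.
..BWBB
...W.B
.....B

Derivation:
Place B at (5,5); scan 8 dirs for brackets.
Dir NW: first cell '.' (not opp) -> no flip
Dir N: opp run (4,5) capped by B -> flip
Dir NE: edge -> no flip
Dir W: first cell '.' (not opp) -> no flip
Dir E: edge -> no flip
Dir SW: edge -> no flip
Dir S: edge -> no flip
Dir SE: edge -> no flip
All flips: (4,5)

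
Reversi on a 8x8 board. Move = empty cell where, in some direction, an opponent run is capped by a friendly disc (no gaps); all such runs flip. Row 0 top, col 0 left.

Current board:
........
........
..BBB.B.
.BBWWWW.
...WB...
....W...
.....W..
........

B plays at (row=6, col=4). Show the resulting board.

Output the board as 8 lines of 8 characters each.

Answer: ........
........
..BBB.B.
.BBWWWW.
...WB...
....B...
....BW..
........

Derivation:
Place B at (6,4); scan 8 dirs for brackets.
Dir NW: first cell '.' (not opp) -> no flip
Dir N: opp run (5,4) capped by B -> flip
Dir NE: first cell '.' (not opp) -> no flip
Dir W: first cell '.' (not opp) -> no flip
Dir E: opp run (6,5), next='.' -> no flip
Dir SW: first cell '.' (not opp) -> no flip
Dir S: first cell '.' (not opp) -> no flip
Dir SE: first cell '.' (not opp) -> no flip
All flips: (5,4)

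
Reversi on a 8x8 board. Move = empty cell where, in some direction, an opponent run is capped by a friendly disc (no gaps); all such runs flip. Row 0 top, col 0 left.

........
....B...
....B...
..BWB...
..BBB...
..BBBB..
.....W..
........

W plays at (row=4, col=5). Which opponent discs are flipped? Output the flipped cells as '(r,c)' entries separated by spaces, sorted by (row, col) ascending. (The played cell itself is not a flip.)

Dir NW: opp run (3,4), next='.' -> no flip
Dir N: first cell '.' (not opp) -> no flip
Dir NE: first cell '.' (not opp) -> no flip
Dir W: opp run (4,4) (4,3) (4,2), next='.' -> no flip
Dir E: first cell '.' (not opp) -> no flip
Dir SW: opp run (5,4), next='.' -> no flip
Dir S: opp run (5,5) capped by W -> flip
Dir SE: first cell '.' (not opp) -> no flip

Answer: (5,5)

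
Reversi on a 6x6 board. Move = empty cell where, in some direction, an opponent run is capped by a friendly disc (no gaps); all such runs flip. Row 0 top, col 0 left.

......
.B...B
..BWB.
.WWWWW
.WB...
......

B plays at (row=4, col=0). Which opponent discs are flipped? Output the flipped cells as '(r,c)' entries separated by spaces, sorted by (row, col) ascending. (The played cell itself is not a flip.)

Answer: (3,1) (4,1)

Derivation:
Dir NW: edge -> no flip
Dir N: first cell '.' (not opp) -> no flip
Dir NE: opp run (3,1) capped by B -> flip
Dir W: edge -> no flip
Dir E: opp run (4,1) capped by B -> flip
Dir SW: edge -> no flip
Dir S: first cell '.' (not opp) -> no flip
Dir SE: first cell '.' (not opp) -> no flip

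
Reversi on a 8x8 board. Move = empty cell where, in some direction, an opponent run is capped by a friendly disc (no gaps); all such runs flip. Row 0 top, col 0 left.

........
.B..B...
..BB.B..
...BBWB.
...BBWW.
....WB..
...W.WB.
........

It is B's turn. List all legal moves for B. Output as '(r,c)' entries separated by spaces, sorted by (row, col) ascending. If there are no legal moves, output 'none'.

Answer: (2,6) (3,7) (4,7) (5,3) (5,6) (6,4) (7,2) (7,5) (7,6)

Derivation:
(2,4): no bracket -> illegal
(2,6): flips 1 -> legal
(3,7): flips 1 -> legal
(4,7): flips 2 -> legal
(5,2): no bracket -> illegal
(5,3): flips 1 -> legal
(5,6): flips 2 -> legal
(5,7): no bracket -> illegal
(6,2): no bracket -> illegal
(6,4): flips 2 -> legal
(7,2): flips 3 -> legal
(7,3): no bracket -> illegal
(7,4): no bracket -> illegal
(7,5): flips 1 -> legal
(7,6): flips 2 -> legal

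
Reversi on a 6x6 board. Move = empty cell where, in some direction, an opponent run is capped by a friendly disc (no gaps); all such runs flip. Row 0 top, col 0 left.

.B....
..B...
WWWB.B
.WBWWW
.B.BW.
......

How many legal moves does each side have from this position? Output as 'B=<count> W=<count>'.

-- B to move --
(1,0): flips 1 -> legal
(1,1): flips 2 -> legal
(1,3): no bracket -> illegal
(2,4): no bracket -> illegal
(3,0): flips 2 -> legal
(4,0): no bracket -> illegal
(4,2): no bracket -> illegal
(4,5): flips 3 -> legal
(5,3): no bracket -> illegal
(5,4): no bracket -> illegal
(5,5): no bracket -> illegal
B mobility = 4
-- W to move --
(0,0): no bracket -> illegal
(0,2): flips 1 -> legal
(0,3): flips 1 -> legal
(1,0): no bracket -> illegal
(1,1): no bracket -> illegal
(1,3): flips 1 -> legal
(1,4): no bracket -> illegal
(1,5): flips 1 -> legal
(2,4): flips 1 -> legal
(3,0): no bracket -> illegal
(4,0): no bracket -> illegal
(4,2): flips 2 -> legal
(5,0): no bracket -> illegal
(5,1): flips 1 -> legal
(5,2): flips 1 -> legal
(5,3): flips 1 -> legal
(5,4): flips 2 -> legal
W mobility = 10

Answer: B=4 W=10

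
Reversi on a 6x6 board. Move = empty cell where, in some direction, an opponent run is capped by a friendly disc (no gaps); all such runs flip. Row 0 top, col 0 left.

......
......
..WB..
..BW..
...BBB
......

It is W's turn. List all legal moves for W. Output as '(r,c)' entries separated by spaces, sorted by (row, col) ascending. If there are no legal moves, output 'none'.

(1,2): no bracket -> illegal
(1,3): flips 1 -> legal
(1,4): no bracket -> illegal
(2,1): no bracket -> illegal
(2,4): flips 1 -> legal
(3,1): flips 1 -> legal
(3,4): no bracket -> illegal
(3,5): no bracket -> illegal
(4,1): no bracket -> illegal
(4,2): flips 1 -> legal
(5,2): no bracket -> illegal
(5,3): flips 1 -> legal
(5,4): no bracket -> illegal
(5,5): flips 1 -> legal

Answer: (1,3) (2,4) (3,1) (4,2) (5,3) (5,5)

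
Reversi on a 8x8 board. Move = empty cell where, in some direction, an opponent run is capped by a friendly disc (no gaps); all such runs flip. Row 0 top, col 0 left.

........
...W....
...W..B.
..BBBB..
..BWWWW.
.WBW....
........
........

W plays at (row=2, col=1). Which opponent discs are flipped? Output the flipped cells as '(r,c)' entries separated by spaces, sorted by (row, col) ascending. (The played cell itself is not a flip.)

Answer: (3,2)

Derivation:
Dir NW: first cell '.' (not opp) -> no flip
Dir N: first cell '.' (not opp) -> no flip
Dir NE: first cell '.' (not opp) -> no flip
Dir W: first cell '.' (not opp) -> no flip
Dir E: first cell '.' (not opp) -> no flip
Dir SW: first cell '.' (not opp) -> no flip
Dir S: first cell '.' (not opp) -> no flip
Dir SE: opp run (3,2) capped by W -> flip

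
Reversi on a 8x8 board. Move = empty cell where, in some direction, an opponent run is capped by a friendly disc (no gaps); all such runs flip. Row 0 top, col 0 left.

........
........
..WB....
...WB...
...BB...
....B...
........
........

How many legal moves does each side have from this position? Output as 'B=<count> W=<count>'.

-- B to move --
(1,1): flips 2 -> legal
(1,2): no bracket -> illegal
(1,3): no bracket -> illegal
(2,1): flips 1 -> legal
(2,4): no bracket -> illegal
(3,1): no bracket -> illegal
(3,2): flips 1 -> legal
(4,2): no bracket -> illegal
B mobility = 3
-- W to move --
(1,2): no bracket -> illegal
(1,3): flips 1 -> legal
(1,4): no bracket -> illegal
(2,4): flips 1 -> legal
(2,5): no bracket -> illegal
(3,2): no bracket -> illegal
(3,5): flips 1 -> legal
(4,2): no bracket -> illegal
(4,5): no bracket -> illegal
(5,2): no bracket -> illegal
(5,3): flips 1 -> legal
(5,5): flips 1 -> legal
(6,3): no bracket -> illegal
(6,4): no bracket -> illegal
(6,5): no bracket -> illegal
W mobility = 5

Answer: B=3 W=5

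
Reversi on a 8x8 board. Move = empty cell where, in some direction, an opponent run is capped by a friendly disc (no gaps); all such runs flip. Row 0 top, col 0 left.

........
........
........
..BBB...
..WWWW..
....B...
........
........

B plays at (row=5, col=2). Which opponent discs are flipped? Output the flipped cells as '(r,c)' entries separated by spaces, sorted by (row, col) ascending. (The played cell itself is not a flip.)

Answer: (4,2) (4,3)

Derivation:
Dir NW: first cell '.' (not opp) -> no flip
Dir N: opp run (4,2) capped by B -> flip
Dir NE: opp run (4,3) capped by B -> flip
Dir W: first cell '.' (not opp) -> no flip
Dir E: first cell '.' (not opp) -> no flip
Dir SW: first cell '.' (not opp) -> no flip
Dir S: first cell '.' (not opp) -> no flip
Dir SE: first cell '.' (not opp) -> no flip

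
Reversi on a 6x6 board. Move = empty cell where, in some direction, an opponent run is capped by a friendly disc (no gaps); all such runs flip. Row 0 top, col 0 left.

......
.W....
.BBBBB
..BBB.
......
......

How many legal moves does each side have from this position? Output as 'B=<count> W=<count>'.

-- B to move --
(0,0): flips 1 -> legal
(0,1): flips 1 -> legal
(0,2): no bracket -> illegal
(1,0): no bracket -> illegal
(1,2): no bracket -> illegal
(2,0): no bracket -> illegal
B mobility = 2
-- W to move --
(1,0): no bracket -> illegal
(1,2): no bracket -> illegal
(1,3): no bracket -> illegal
(1,4): no bracket -> illegal
(1,5): no bracket -> illegal
(2,0): no bracket -> illegal
(3,0): no bracket -> illegal
(3,1): flips 1 -> legal
(3,5): no bracket -> illegal
(4,1): no bracket -> illegal
(4,2): no bracket -> illegal
(4,3): no bracket -> illegal
(4,4): flips 2 -> legal
(4,5): no bracket -> illegal
W mobility = 2

Answer: B=2 W=2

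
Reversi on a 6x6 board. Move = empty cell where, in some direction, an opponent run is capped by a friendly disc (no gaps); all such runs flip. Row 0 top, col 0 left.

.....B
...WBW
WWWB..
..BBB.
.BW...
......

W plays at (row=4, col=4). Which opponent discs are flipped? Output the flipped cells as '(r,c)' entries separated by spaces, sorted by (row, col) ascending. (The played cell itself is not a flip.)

Answer: (3,3)

Derivation:
Dir NW: opp run (3,3) capped by W -> flip
Dir N: opp run (3,4), next='.' -> no flip
Dir NE: first cell '.' (not opp) -> no flip
Dir W: first cell '.' (not opp) -> no flip
Dir E: first cell '.' (not opp) -> no flip
Dir SW: first cell '.' (not opp) -> no flip
Dir S: first cell '.' (not opp) -> no flip
Dir SE: first cell '.' (not opp) -> no flip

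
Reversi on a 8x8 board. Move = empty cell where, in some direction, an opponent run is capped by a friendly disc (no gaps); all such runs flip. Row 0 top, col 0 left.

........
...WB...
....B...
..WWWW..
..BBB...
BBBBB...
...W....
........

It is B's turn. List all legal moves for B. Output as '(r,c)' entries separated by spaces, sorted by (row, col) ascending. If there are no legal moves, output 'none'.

Answer: (0,2) (1,2) (2,1) (2,2) (2,3) (2,5) (2,6) (4,6) (7,2) (7,3) (7,4)

Derivation:
(0,2): flips 1 -> legal
(0,3): no bracket -> illegal
(0,4): no bracket -> illegal
(1,2): flips 1 -> legal
(2,1): flips 1 -> legal
(2,2): flips 2 -> legal
(2,3): flips 1 -> legal
(2,5): flips 1 -> legal
(2,6): flips 1 -> legal
(3,1): no bracket -> illegal
(3,6): no bracket -> illegal
(4,1): no bracket -> illegal
(4,5): no bracket -> illegal
(4,6): flips 1 -> legal
(6,2): no bracket -> illegal
(6,4): no bracket -> illegal
(7,2): flips 1 -> legal
(7,3): flips 1 -> legal
(7,4): flips 1 -> legal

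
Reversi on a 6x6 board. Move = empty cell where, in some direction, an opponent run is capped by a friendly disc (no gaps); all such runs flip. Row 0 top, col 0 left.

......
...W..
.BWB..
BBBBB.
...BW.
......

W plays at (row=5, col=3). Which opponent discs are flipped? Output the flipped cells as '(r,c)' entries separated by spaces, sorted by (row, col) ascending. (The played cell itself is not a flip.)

Answer: (2,3) (3,3) (4,3)

Derivation:
Dir NW: first cell '.' (not opp) -> no flip
Dir N: opp run (4,3) (3,3) (2,3) capped by W -> flip
Dir NE: first cell 'W' (not opp) -> no flip
Dir W: first cell '.' (not opp) -> no flip
Dir E: first cell '.' (not opp) -> no flip
Dir SW: edge -> no flip
Dir S: edge -> no flip
Dir SE: edge -> no flip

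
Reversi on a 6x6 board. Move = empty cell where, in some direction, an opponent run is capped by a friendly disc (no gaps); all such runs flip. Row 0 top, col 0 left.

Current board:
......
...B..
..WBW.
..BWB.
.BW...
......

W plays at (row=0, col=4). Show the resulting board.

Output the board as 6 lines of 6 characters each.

Answer: ....W.
...W..
..WBW.
..BWB.
.BW...
......

Derivation:
Place W at (0,4); scan 8 dirs for brackets.
Dir NW: edge -> no flip
Dir N: edge -> no flip
Dir NE: edge -> no flip
Dir W: first cell '.' (not opp) -> no flip
Dir E: first cell '.' (not opp) -> no flip
Dir SW: opp run (1,3) capped by W -> flip
Dir S: first cell '.' (not opp) -> no flip
Dir SE: first cell '.' (not opp) -> no flip
All flips: (1,3)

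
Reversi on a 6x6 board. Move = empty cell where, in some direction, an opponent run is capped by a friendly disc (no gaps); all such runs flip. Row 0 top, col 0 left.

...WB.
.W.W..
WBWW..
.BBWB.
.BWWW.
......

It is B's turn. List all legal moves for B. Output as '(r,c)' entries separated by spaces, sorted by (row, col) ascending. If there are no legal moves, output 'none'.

Answer: (0,1) (0,2) (1,2) (1,4) (2,4) (4,5) (5,2) (5,3) (5,4)

Derivation:
(0,0): no bracket -> illegal
(0,1): flips 1 -> legal
(0,2): flips 1 -> legal
(1,0): no bracket -> illegal
(1,2): flips 2 -> legal
(1,4): flips 1 -> legal
(2,4): flips 2 -> legal
(3,0): no bracket -> illegal
(3,5): no bracket -> illegal
(4,5): flips 3 -> legal
(5,1): no bracket -> illegal
(5,2): flips 2 -> legal
(5,3): flips 1 -> legal
(5,4): flips 2 -> legal
(5,5): no bracket -> illegal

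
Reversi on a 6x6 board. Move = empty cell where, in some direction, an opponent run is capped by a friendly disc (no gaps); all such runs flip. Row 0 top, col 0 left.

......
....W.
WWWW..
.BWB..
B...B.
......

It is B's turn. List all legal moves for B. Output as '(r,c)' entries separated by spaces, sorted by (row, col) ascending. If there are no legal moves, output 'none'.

Answer: (1,1) (1,3)

Derivation:
(0,3): no bracket -> illegal
(0,4): no bracket -> illegal
(0,5): no bracket -> illegal
(1,0): no bracket -> illegal
(1,1): flips 2 -> legal
(1,2): no bracket -> illegal
(1,3): flips 2 -> legal
(1,5): no bracket -> illegal
(2,4): no bracket -> illegal
(2,5): no bracket -> illegal
(3,0): no bracket -> illegal
(3,4): no bracket -> illegal
(4,1): no bracket -> illegal
(4,2): no bracket -> illegal
(4,3): no bracket -> illegal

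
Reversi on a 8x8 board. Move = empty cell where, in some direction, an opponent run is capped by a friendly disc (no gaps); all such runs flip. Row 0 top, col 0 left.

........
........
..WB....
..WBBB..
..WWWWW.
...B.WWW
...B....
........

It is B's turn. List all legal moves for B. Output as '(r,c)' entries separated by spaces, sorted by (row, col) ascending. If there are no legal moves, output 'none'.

Answer: (1,1) (2,1) (3,1) (4,1) (5,1) (5,2) (5,4) (6,5) (6,6) (6,7)

Derivation:
(1,1): flips 1 -> legal
(1,2): no bracket -> illegal
(1,3): no bracket -> illegal
(2,1): flips 1 -> legal
(3,1): flips 2 -> legal
(3,6): no bracket -> illegal
(3,7): no bracket -> illegal
(4,1): flips 1 -> legal
(4,7): no bracket -> illegal
(5,1): flips 1 -> legal
(5,2): flips 1 -> legal
(5,4): flips 1 -> legal
(6,4): no bracket -> illegal
(6,5): flips 2 -> legal
(6,6): flips 2 -> legal
(6,7): flips 2 -> legal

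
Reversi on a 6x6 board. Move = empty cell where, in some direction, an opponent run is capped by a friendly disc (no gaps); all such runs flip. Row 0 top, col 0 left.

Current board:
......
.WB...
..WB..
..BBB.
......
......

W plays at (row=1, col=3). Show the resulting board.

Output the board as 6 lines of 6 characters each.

Answer: ......
.WWW..
..WB..
..BBB.
......
......

Derivation:
Place W at (1,3); scan 8 dirs for brackets.
Dir NW: first cell '.' (not opp) -> no flip
Dir N: first cell '.' (not opp) -> no flip
Dir NE: first cell '.' (not opp) -> no flip
Dir W: opp run (1,2) capped by W -> flip
Dir E: first cell '.' (not opp) -> no flip
Dir SW: first cell 'W' (not opp) -> no flip
Dir S: opp run (2,3) (3,3), next='.' -> no flip
Dir SE: first cell '.' (not opp) -> no flip
All flips: (1,2)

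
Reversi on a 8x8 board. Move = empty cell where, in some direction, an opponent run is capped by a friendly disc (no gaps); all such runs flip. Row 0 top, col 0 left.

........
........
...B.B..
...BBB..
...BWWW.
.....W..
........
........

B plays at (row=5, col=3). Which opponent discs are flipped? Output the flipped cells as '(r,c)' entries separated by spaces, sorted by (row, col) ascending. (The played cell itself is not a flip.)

Dir NW: first cell '.' (not opp) -> no flip
Dir N: first cell 'B' (not opp) -> no flip
Dir NE: opp run (4,4) capped by B -> flip
Dir W: first cell '.' (not opp) -> no flip
Dir E: first cell '.' (not opp) -> no flip
Dir SW: first cell '.' (not opp) -> no flip
Dir S: first cell '.' (not opp) -> no flip
Dir SE: first cell '.' (not opp) -> no flip

Answer: (4,4)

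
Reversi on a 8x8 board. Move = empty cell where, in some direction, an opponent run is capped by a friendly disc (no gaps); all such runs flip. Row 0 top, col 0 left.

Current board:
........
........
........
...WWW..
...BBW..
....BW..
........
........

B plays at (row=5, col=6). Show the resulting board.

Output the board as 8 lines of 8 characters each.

Place B at (5,6); scan 8 dirs for brackets.
Dir NW: opp run (4,5) (3,4), next='.' -> no flip
Dir N: first cell '.' (not opp) -> no flip
Dir NE: first cell '.' (not opp) -> no flip
Dir W: opp run (5,5) capped by B -> flip
Dir E: first cell '.' (not opp) -> no flip
Dir SW: first cell '.' (not opp) -> no flip
Dir S: first cell '.' (not opp) -> no flip
Dir SE: first cell '.' (not opp) -> no flip
All flips: (5,5)

Answer: ........
........
........
...WWW..
...BBW..
....BBB.
........
........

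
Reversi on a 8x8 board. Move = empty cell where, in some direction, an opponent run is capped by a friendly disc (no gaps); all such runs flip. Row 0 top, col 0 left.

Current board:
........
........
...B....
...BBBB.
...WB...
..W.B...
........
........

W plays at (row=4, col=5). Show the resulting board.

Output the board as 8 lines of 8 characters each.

Answer: ........
........
...B....
...BBBB.
...WWW..
..W.B...
........
........

Derivation:
Place W at (4,5); scan 8 dirs for brackets.
Dir NW: opp run (3,4) (2,3), next='.' -> no flip
Dir N: opp run (3,5), next='.' -> no flip
Dir NE: opp run (3,6), next='.' -> no flip
Dir W: opp run (4,4) capped by W -> flip
Dir E: first cell '.' (not opp) -> no flip
Dir SW: opp run (5,4), next='.' -> no flip
Dir S: first cell '.' (not opp) -> no flip
Dir SE: first cell '.' (not opp) -> no flip
All flips: (4,4)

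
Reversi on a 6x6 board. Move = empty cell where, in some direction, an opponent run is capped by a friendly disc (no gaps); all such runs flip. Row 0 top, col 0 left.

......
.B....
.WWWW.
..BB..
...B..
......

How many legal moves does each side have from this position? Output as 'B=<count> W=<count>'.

Answer: B=6 W=7

Derivation:
-- B to move --
(1,0): flips 1 -> legal
(1,2): flips 1 -> legal
(1,3): flips 1 -> legal
(1,4): flips 1 -> legal
(1,5): flips 1 -> legal
(2,0): no bracket -> illegal
(2,5): no bracket -> illegal
(3,0): no bracket -> illegal
(3,1): flips 1 -> legal
(3,4): no bracket -> illegal
(3,5): no bracket -> illegal
B mobility = 6
-- W to move --
(0,0): flips 1 -> legal
(0,1): flips 1 -> legal
(0,2): no bracket -> illegal
(1,0): no bracket -> illegal
(1,2): no bracket -> illegal
(2,0): no bracket -> illegal
(3,1): no bracket -> illegal
(3,4): no bracket -> illegal
(4,1): flips 1 -> legal
(4,2): flips 2 -> legal
(4,4): flips 1 -> legal
(5,2): no bracket -> illegal
(5,3): flips 2 -> legal
(5,4): flips 2 -> legal
W mobility = 7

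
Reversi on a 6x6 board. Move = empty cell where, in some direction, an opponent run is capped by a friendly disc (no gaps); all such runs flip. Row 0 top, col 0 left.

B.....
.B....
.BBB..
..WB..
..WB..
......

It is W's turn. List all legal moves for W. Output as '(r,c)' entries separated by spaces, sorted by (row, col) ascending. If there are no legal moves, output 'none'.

(0,1): no bracket -> illegal
(0,2): no bracket -> illegal
(1,0): flips 1 -> legal
(1,2): flips 1 -> legal
(1,3): no bracket -> illegal
(1,4): flips 1 -> legal
(2,0): no bracket -> illegal
(2,4): flips 1 -> legal
(3,0): no bracket -> illegal
(3,1): no bracket -> illegal
(3,4): flips 1 -> legal
(4,4): flips 1 -> legal
(5,2): no bracket -> illegal
(5,3): no bracket -> illegal
(5,4): flips 1 -> legal

Answer: (1,0) (1,2) (1,4) (2,4) (3,4) (4,4) (5,4)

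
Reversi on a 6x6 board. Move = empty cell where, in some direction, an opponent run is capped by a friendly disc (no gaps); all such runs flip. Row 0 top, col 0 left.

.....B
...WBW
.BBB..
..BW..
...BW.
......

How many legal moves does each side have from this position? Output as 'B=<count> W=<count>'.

-- B to move --
(0,2): no bracket -> illegal
(0,3): flips 1 -> legal
(0,4): flips 1 -> legal
(1,2): flips 1 -> legal
(2,4): no bracket -> illegal
(2,5): flips 1 -> legal
(3,4): flips 1 -> legal
(3,5): no bracket -> illegal
(4,2): no bracket -> illegal
(4,5): flips 1 -> legal
(5,3): no bracket -> illegal
(5,4): no bracket -> illegal
(5,5): flips 2 -> legal
B mobility = 7
-- W to move --
(0,3): no bracket -> illegal
(0,4): no bracket -> illegal
(1,0): no bracket -> illegal
(1,1): flips 1 -> legal
(1,2): no bracket -> illegal
(2,0): no bracket -> illegal
(2,4): no bracket -> illegal
(2,5): no bracket -> illegal
(3,0): no bracket -> illegal
(3,1): flips 2 -> legal
(3,4): no bracket -> illegal
(4,1): no bracket -> illegal
(4,2): flips 1 -> legal
(5,2): no bracket -> illegal
(5,3): flips 1 -> legal
(5,4): no bracket -> illegal
W mobility = 4

Answer: B=7 W=4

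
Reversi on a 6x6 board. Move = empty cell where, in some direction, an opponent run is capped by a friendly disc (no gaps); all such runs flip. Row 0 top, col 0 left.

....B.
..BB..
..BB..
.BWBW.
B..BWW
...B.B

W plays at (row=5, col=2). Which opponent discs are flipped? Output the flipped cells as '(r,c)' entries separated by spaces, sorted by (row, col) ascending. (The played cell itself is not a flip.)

Answer: (4,3)

Derivation:
Dir NW: first cell '.' (not opp) -> no flip
Dir N: first cell '.' (not opp) -> no flip
Dir NE: opp run (4,3) capped by W -> flip
Dir W: first cell '.' (not opp) -> no flip
Dir E: opp run (5,3), next='.' -> no flip
Dir SW: edge -> no flip
Dir S: edge -> no flip
Dir SE: edge -> no flip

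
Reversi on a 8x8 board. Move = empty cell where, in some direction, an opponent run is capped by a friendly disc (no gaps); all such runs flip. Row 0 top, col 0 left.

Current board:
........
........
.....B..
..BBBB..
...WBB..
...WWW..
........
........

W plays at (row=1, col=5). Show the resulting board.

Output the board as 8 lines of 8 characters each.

Place W at (1,5); scan 8 dirs for brackets.
Dir NW: first cell '.' (not opp) -> no flip
Dir N: first cell '.' (not opp) -> no flip
Dir NE: first cell '.' (not opp) -> no flip
Dir W: first cell '.' (not opp) -> no flip
Dir E: first cell '.' (not opp) -> no flip
Dir SW: first cell '.' (not opp) -> no flip
Dir S: opp run (2,5) (3,5) (4,5) capped by W -> flip
Dir SE: first cell '.' (not opp) -> no flip
All flips: (2,5) (3,5) (4,5)

Answer: ........
.....W..
.....W..
..BBBW..
...WBW..
...WWW..
........
........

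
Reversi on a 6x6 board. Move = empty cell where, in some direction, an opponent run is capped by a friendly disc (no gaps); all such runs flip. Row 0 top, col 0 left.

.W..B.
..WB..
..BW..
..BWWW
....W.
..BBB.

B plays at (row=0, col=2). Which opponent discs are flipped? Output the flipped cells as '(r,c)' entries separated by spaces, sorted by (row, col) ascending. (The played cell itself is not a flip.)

Dir NW: edge -> no flip
Dir N: edge -> no flip
Dir NE: edge -> no flip
Dir W: opp run (0,1), next='.' -> no flip
Dir E: first cell '.' (not opp) -> no flip
Dir SW: first cell '.' (not opp) -> no flip
Dir S: opp run (1,2) capped by B -> flip
Dir SE: first cell 'B' (not opp) -> no flip

Answer: (1,2)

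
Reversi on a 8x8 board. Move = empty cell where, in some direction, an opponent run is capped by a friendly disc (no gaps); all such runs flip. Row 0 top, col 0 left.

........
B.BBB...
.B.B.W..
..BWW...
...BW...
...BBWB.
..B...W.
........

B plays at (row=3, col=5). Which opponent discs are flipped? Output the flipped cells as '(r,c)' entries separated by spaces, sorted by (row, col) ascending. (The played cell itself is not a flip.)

Answer: (3,3) (3,4) (4,4)

Derivation:
Dir NW: first cell '.' (not opp) -> no flip
Dir N: opp run (2,5), next='.' -> no flip
Dir NE: first cell '.' (not opp) -> no flip
Dir W: opp run (3,4) (3,3) capped by B -> flip
Dir E: first cell '.' (not opp) -> no flip
Dir SW: opp run (4,4) capped by B -> flip
Dir S: first cell '.' (not opp) -> no flip
Dir SE: first cell '.' (not opp) -> no flip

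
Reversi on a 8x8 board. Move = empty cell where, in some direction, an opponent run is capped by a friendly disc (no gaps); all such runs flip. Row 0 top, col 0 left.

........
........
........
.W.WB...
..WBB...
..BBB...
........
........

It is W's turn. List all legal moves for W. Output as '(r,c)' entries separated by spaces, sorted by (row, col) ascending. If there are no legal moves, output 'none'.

(2,3): no bracket -> illegal
(2,4): no bracket -> illegal
(2,5): no bracket -> illegal
(3,2): no bracket -> illegal
(3,5): flips 1 -> legal
(4,1): no bracket -> illegal
(4,5): flips 2 -> legal
(5,1): no bracket -> illegal
(5,5): flips 1 -> legal
(6,1): no bracket -> illegal
(6,2): flips 1 -> legal
(6,3): flips 2 -> legal
(6,4): flips 1 -> legal
(6,5): no bracket -> illegal

Answer: (3,5) (4,5) (5,5) (6,2) (6,3) (6,4)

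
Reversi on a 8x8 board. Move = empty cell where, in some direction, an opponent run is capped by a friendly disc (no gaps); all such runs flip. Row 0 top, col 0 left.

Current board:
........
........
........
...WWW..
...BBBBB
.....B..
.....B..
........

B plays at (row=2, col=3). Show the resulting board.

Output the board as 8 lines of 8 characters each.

Place B at (2,3); scan 8 dirs for brackets.
Dir NW: first cell '.' (not opp) -> no flip
Dir N: first cell '.' (not opp) -> no flip
Dir NE: first cell '.' (not opp) -> no flip
Dir W: first cell '.' (not opp) -> no flip
Dir E: first cell '.' (not opp) -> no flip
Dir SW: first cell '.' (not opp) -> no flip
Dir S: opp run (3,3) capped by B -> flip
Dir SE: opp run (3,4) capped by B -> flip
All flips: (3,3) (3,4)

Answer: ........
........
...B....
...BBW..
...BBBBB
.....B..
.....B..
........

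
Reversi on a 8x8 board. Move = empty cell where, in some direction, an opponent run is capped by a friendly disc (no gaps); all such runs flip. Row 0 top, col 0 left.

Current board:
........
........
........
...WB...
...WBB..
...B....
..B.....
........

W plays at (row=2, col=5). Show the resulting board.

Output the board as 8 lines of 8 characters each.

Answer: ........
........
.....W..
...WW...
...WBB..
...B....
..B.....
........

Derivation:
Place W at (2,5); scan 8 dirs for brackets.
Dir NW: first cell '.' (not opp) -> no flip
Dir N: first cell '.' (not opp) -> no flip
Dir NE: first cell '.' (not opp) -> no flip
Dir W: first cell '.' (not opp) -> no flip
Dir E: first cell '.' (not opp) -> no flip
Dir SW: opp run (3,4) capped by W -> flip
Dir S: first cell '.' (not opp) -> no flip
Dir SE: first cell '.' (not opp) -> no flip
All flips: (3,4)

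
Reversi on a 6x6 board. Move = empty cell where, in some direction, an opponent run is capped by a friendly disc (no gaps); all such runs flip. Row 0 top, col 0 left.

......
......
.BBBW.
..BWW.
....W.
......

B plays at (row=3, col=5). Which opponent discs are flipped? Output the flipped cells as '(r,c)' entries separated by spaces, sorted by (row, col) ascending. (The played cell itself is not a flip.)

Dir NW: opp run (2,4), next='.' -> no flip
Dir N: first cell '.' (not opp) -> no flip
Dir NE: edge -> no flip
Dir W: opp run (3,4) (3,3) capped by B -> flip
Dir E: edge -> no flip
Dir SW: opp run (4,4), next='.' -> no flip
Dir S: first cell '.' (not opp) -> no flip
Dir SE: edge -> no flip

Answer: (3,3) (3,4)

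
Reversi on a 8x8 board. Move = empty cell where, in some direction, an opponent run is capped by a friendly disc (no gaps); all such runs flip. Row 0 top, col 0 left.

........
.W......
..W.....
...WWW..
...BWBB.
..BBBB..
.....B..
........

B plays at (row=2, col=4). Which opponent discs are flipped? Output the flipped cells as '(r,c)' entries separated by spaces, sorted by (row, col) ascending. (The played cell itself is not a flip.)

Answer: (3,4) (3,5) (4,4)

Derivation:
Dir NW: first cell '.' (not opp) -> no flip
Dir N: first cell '.' (not opp) -> no flip
Dir NE: first cell '.' (not opp) -> no flip
Dir W: first cell '.' (not opp) -> no flip
Dir E: first cell '.' (not opp) -> no flip
Dir SW: opp run (3,3), next='.' -> no flip
Dir S: opp run (3,4) (4,4) capped by B -> flip
Dir SE: opp run (3,5) capped by B -> flip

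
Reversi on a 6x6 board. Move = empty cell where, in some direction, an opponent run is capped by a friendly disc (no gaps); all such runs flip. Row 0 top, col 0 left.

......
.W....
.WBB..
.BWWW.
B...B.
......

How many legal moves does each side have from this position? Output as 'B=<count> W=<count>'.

Answer: B=9 W=8

Derivation:
-- B to move --
(0,0): flips 1 -> legal
(0,1): flips 2 -> legal
(0,2): no bracket -> illegal
(1,0): no bracket -> illegal
(1,2): no bracket -> illegal
(2,0): flips 1 -> legal
(2,4): flips 1 -> legal
(2,5): no bracket -> illegal
(3,0): no bracket -> illegal
(3,5): flips 3 -> legal
(4,1): flips 1 -> legal
(4,2): flips 1 -> legal
(4,3): flips 1 -> legal
(4,5): flips 1 -> legal
B mobility = 9
-- W to move --
(1,2): flips 2 -> legal
(1,3): flips 1 -> legal
(1,4): flips 1 -> legal
(2,0): no bracket -> illegal
(2,4): flips 2 -> legal
(3,0): flips 1 -> legal
(3,5): no bracket -> illegal
(4,1): flips 1 -> legal
(4,2): no bracket -> illegal
(4,3): no bracket -> illegal
(4,5): no bracket -> illegal
(5,0): no bracket -> illegal
(5,1): no bracket -> illegal
(5,3): no bracket -> illegal
(5,4): flips 1 -> legal
(5,5): flips 1 -> legal
W mobility = 8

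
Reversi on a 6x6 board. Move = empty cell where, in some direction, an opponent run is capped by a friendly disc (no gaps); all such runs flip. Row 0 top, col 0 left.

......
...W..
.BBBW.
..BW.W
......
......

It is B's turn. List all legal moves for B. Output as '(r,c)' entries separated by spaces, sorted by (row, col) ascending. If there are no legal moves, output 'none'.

(0,2): no bracket -> illegal
(0,3): flips 1 -> legal
(0,4): flips 1 -> legal
(1,2): no bracket -> illegal
(1,4): no bracket -> illegal
(1,5): no bracket -> illegal
(2,5): flips 1 -> legal
(3,4): flips 1 -> legal
(4,2): no bracket -> illegal
(4,3): flips 1 -> legal
(4,4): flips 1 -> legal
(4,5): no bracket -> illegal

Answer: (0,3) (0,4) (2,5) (3,4) (4,3) (4,4)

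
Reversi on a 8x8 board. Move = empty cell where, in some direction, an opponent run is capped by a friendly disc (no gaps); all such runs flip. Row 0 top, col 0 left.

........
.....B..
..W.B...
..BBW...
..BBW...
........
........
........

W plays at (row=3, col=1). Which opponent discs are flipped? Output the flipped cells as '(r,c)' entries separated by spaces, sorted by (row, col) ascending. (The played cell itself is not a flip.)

Dir NW: first cell '.' (not opp) -> no flip
Dir N: first cell '.' (not opp) -> no flip
Dir NE: first cell 'W' (not opp) -> no flip
Dir W: first cell '.' (not opp) -> no flip
Dir E: opp run (3,2) (3,3) capped by W -> flip
Dir SW: first cell '.' (not opp) -> no flip
Dir S: first cell '.' (not opp) -> no flip
Dir SE: opp run (4,2), next='.' -> no flip

Answer: (3,2) (3,3)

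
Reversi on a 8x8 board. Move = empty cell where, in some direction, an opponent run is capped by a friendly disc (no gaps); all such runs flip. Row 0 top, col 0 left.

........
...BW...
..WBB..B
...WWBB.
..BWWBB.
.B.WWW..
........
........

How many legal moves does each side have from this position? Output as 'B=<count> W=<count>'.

Answer: B=10 W=13

Derivation:
-- B to move --
(0,3): no bracket -> illegal
(0,4): flips 1 -> legal
(0,5): flips 1 -> legal
(1,1): no bracket -> illegal
(1,2): no bracket -> illegal
(1,5): flips 1 -> legal
(2,1): flips 1 -> legal
(2,5): no bracket -> illegal
(3,1): flips 1 -> legal
(3,2): flips 2 -> legal
(5,2): no bracket -> illegal
(5,6): no bracket -> illegal
(6,2): flips 2 -> legal
(6,3): flips 4 -> legal
(6,4): flips 5 -> legal
(6,5): flips 1 -> legal
(6,6): no bracket -> illegal
B mobility = 10
-- W to move --
(0,2): no bracket -> illegal
(0,3): flips 2 -> legal
(0,4): flips 1 -> legal
(1,2): flips 2 -> legal
(1,5): flips 1 -> legal
(1,6): no bracket -> illegal
(1,7): no bracket -> illegal
(2,5): flips 4 -> legal
(2,6): flips 1 -> legal
(3,1): flips 1 -> legal
(3,2): flips 1 -> legal
(3,7): flips 3 -> legal
(4,0): no bracket -> illegal
(4,1): flips 1 -> legal
(4,7): flips 2 -> legal
(5,0): no bracket -> illegal
(5,2): no bracket -> illegal
(5,6): flips 1 -> legal
(5,7): no bracket -> illegal
(6,0): flips 2 -> legal
(6,1): no bracket -> illegal
(6,2): no bracket -> illegal
W mobility = 13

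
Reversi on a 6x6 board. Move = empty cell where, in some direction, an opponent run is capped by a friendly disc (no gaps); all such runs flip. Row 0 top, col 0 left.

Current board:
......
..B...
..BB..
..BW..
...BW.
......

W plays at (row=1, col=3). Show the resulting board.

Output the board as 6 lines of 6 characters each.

Place W at (1,3); scan 8 dirs for brackets.
Dir NW: first cell '.' (not opp) -> no flip
Dir N: first cell '.' (not opp) -> no flip
Dir NE: first cell '.' (not opp) -> no flip
Dir W: opp run (1,2), next='.' -> no flip
Dir E: first cell '.' (not opp) -> no flip
Dir SW: opp run (2,2), next='.' -> no flip
Dir S: opp run (2,3) capped by W -> flip
Dir SE: first cell '.' (not opp) -> no flip
All flips: (2,3)

Answer: ......
..BW..
..BW..
..BW..
...BW.
......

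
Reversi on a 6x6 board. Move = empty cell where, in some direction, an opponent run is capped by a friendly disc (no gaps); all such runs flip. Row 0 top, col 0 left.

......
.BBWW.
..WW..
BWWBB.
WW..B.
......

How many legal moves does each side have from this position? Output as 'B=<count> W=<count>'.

-- B to move --
(0,2): no bracket -> illegal
(0,3): flips 2 -> legal
(0,4): no bracket -> illegal
(0,5): no bracket -> illegal
(1,5): flips 2 -> legal
(2,0): no bracket -> illegal
(2,1): no bracket -> illegal
(2,4): no bracket -> illegal
(2,5): no bracket -> illegal
(4,2): flips 2 -> legal
(4,3): no bracket -> illegal
(5,0): flips 1 -> legal
(5,1): no bracket -> illegal
(5,2): flips 1 -> legal
B mobility = 5
-- W to move --
(0,0): flips 1 -> legal
(0,1): flips 1 -> legal
(0,2): flips 1 -> legal
(0,3): no bracket -> illegal
(1,0): flips 2 -> legal
(2,0): flips 1 -> legal
(2,1): no bracket -> illegal
(2,4): no bracket -> illegal
(2,5): no bracket -> illegal
(3,5): flips 2 -> legal
(4,2): no bracket -> illegal
(4,3): flips 1 -> legal
(4,5): flips 1 -> legal
(5,3): no bracket -> illegal
(5,4): no bracket -> illegal
(5,5): flips 2 -> legal
W mobility = 9

Answer: B=5 W=9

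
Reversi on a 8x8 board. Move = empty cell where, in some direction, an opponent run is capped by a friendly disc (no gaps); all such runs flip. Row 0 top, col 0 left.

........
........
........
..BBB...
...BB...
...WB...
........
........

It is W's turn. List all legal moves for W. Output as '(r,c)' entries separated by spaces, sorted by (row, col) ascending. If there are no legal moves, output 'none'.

(2,1): no bracket -> illegal
(2,2): no bracket -> illegal
(2,3): flips 2 -> legal
(2,4): no bracket -> illegal
(2,5): no bracket -> illegal
(3,1): no bracket -> illegal
(3,5): flips 1 -> legal
(4,1): no bracket -> illegal
(4,2): no bracket -> illegal
(4,5): no bracket -> illegal
(5,2): no bracket -> illegal
(5,5): flips 1 -> legal
(6,3): no bracket -> illegal
(6,4): no bracket -> illegal
(6,5): no bracket -> illegal

Answer: (2,3) (3,5) (5,5)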